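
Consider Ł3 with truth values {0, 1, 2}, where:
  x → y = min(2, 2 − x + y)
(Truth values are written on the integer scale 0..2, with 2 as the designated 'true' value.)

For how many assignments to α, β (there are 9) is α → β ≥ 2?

α = 0, β = 0 ↦ 2  ≥
α = 0, β = 1 ↦ 2  ≥
α = 0, β = 2 ↦ 2  ≥
α = 1, β = 0 ↦ 1  <
α = 1, β = 1 ↦ 2  ≥
α = 1, β = 2 ↦ 2  ≥
α = 2, β = 0 ↦ 0  <
α = 2, β = 1 ↦ 1  <
α = 2, β = 2 ↦ 2  ≥
So 6 of the 9 assignments meet the threshold.

6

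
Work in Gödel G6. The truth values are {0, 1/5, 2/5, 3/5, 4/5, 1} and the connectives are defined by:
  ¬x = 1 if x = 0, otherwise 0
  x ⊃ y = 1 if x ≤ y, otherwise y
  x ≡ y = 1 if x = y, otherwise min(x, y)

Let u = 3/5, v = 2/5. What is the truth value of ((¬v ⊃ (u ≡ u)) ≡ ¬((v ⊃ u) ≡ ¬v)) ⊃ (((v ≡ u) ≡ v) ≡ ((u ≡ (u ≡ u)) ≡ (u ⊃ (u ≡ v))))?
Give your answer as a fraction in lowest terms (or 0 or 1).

2/5

¬v = ¬2/5 = 0
u ≡ u = 3/5 ≡ 3/5 = 1
¬v ⊃ (u ≡ u) = 0 ⊃ 1 = 1
v ⊃ u = 2/5 ⊃ 3/5 = 1
¬v = ¬2/5 = 0
(v ⊃ u) ≡ ¬v = 1 ≡ 0 = 0
¬((v ⊃ u) ≡ ¬v) = ¬0 = 1
(¬v ⊃ (u ≡ u)) ≡ ¬((v ⊃ u) ≡ ¬v) = 1 ≡ 1 = 1
v ≡ u = 2/5 ≡ 3/5 = 2/5
(v ≡ u) ≡ v = 2/5 ≡ 2/5 = 1
u ≡ u = 3/5 ≡ 3/5 = 1
u ≡ (u ≡ u) = 3/5 ≡ 1 = 3/5
u ≡ v = 3/5 ≡ 2/5 = 2/5
u ⊃ (u ≡ v) = 3/5 ⊃ 2/5 = 2/5
(u ≡ (u ≡ u)) ≡ (u ⊃ (u ≡ v)) = 3/5 ≡ 2/5 = 2/5
((v ≡ u) ≡ v) ≡ ((u ≡ (u ≡ u)) ≡ (u ⊃ (u ≡ v))) = 1 ≡ 2/5 = 2/5
((¬v ⊃ (u ≡ u)) ≡ ¬((v ⊃ u) ≡ ¬v)) ⊃ (((v ≡ u) ≡ v) ≡ ((u ≡ (u ≡ u)) ≡ (u ⊃ (u ≡ v)))) = 1 ⊃ 2/5 = 2/5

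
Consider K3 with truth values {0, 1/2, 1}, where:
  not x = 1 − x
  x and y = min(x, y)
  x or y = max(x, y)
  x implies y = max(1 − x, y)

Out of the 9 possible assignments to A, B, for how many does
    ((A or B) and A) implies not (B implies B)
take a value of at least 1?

3

A = 0, B = 0 ↦ 1  ≥
A = 0, B = 1/2 ↦ 1  ≥
A = 0, B = 1 ↦ 1  ≥
A = 1/2, B = 0 ↦ 1/2  <
A = 1/2, B = 1/2 ↦ 1/2  <
A = 1/2, B = 1 ↦ 1/2  <
A = 1, B = 0 ↦ 0  <
A = 1, B = 1/2 ↦ 1/2  <
A = 1, B = 1 ↦ 0  <
So 3 of the 9 assignments meet the threshold.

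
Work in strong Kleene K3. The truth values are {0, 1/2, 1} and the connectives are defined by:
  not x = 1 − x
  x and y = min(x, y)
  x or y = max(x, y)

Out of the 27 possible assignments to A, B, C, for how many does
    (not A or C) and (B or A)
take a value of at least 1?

value 1: 7 assignments (counts)
value 1/2: 14 assignments
value 0: 6 assignments
So 7 of the 27 assignments meet the threshold.

7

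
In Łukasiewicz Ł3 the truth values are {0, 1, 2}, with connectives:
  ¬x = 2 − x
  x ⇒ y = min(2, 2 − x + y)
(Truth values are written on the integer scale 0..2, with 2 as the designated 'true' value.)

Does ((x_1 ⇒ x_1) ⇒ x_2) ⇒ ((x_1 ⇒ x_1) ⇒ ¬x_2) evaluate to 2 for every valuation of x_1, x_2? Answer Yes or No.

No

Counterexample: take x_1 = 0, x_2 = 2.
x_1 ⇒ x_1 = 0 ⇒ 0 = 2
(x_1 ⇒ x_1) ⇒ x_2 = 2 ⇒ 2 = 2
x_1 ⇒ x_1 = 0 ⇒ 0 = 2
¬x_2 = ¬2 = 0
(x_1 ⇒ x_1) ⇒ ¬x_2 = 2 ⇒ 0 = 0
((x_1 ⇒ x_1) ⇒ x_2) ⇒ ((x_1 ⇒ x_1) ⇒ ¬x_2) = 2 ⇒ 0 = 0
This gives 0 ≠ 2.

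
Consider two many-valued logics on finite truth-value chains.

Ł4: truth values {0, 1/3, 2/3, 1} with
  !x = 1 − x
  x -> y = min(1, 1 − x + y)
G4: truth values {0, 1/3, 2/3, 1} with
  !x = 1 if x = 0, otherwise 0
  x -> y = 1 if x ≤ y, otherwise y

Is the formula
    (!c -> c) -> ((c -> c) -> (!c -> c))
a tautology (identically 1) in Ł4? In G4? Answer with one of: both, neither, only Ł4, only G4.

both

In Ł4: every assignment gives 1 — tautology.
In G4: every assignment gives 1 — tautology.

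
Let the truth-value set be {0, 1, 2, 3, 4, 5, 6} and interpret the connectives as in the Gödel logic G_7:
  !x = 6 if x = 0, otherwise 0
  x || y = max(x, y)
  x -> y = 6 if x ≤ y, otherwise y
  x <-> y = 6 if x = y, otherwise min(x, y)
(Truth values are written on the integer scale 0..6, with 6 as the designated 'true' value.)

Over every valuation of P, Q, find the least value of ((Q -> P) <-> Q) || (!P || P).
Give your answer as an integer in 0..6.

Take P = 1, Q = 0:
Q -> P = 0 -> 1 = 6
(Q -> P) <-> Q = 6 <-> 0 = 0
!P = !1 = 0
!P || P = 0 || 1 = 1
((Q -> P) <-> Q) || (!P || P) = 0 || 1 = 1
No assignment yields a value below 1, so this is the minimum.

1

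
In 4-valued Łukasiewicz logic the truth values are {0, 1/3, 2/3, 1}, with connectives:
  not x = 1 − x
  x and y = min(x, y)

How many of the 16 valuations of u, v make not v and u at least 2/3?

u = 0, v = 0 ↦ 0  <
u = 0, v = 1/3 ↦ 0  <
u = 0, v = 2/3 ↦ 0  <
u = 0, v = 1 ↦ 0  <
u = 1/3, v = 0 ↦ 1/3  <
u = 1/3, v = 1/3 ↦ 1/3  <
u = 1/3, v = 2/3 ↦ 1/3  <
u = 1/3, v = 1 ↦ 0  <
u = 2/3, v = 0 ↦ 2/3  ≥
u = 2/3, v = 1/3 ↦ 2/3  ≥
u = 2/3, v = 2/3 ↦ 1/3  <
u = 2/3, v = 1 ↦ 0  <
u = 1, v = 0 ↦ 1  ≥
u = 1, v = 1/3 ↦ 2/3  ≥
u = 1, v = 2/3 ↦ 1/3  <
u = 1, v = 1 ↦ 0  <
So 4 of the 16 assignments meet the threshold.

4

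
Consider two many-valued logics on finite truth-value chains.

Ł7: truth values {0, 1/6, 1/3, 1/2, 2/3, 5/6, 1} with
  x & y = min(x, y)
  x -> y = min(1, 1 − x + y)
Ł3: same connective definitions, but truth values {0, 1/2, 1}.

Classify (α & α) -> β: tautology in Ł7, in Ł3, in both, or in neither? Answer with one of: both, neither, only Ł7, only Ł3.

In Ł7: at α = 1/6, β = 0 the value is 5/6 — not a tautology.
In Ł3: at α = 1/2, β = 0 the value is 1/2 — not a tautology.

neither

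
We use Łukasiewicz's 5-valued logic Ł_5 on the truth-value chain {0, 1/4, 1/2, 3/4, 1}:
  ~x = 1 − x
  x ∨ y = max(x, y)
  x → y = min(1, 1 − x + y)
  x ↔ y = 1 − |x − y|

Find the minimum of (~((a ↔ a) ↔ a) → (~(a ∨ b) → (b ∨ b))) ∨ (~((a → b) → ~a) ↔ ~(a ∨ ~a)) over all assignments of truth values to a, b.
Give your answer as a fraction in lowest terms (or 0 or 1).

Take a = 1/4, b = 0:
a ↔ a = 1/4 ↔ 1/4 = 1
(a ↔ a) ↔ a = 1 ↔ 1/4 = 1/4
~((a ↔ a) ↔ a) = ~1/4 = 3/4
a ∨ b = 1/4 ∨ 0 = 1/4
~(a ∨ b) = ~1/4 = 3/4
b ∨ b = 0 ∨ 0 = 0
~(a ∨ b) → (b ∨ b) = 3/4 → 0 = 1/4
~((a ↔ a) ↔ a) → (~(a ∨ b) → (b ∨ b)) = 3/4 → 1/4 = 1/2
a → b = 1/4 → 0 = 3/4
~a = ~1/4 = 3/4
(a → b) → ~a = 3/4 → 3/4 = 1
~((a → b) → ~a) = ~1 = 0
~a = ~1/4 = 3/4
a ∨ ~a = 1/4 ∨ 3/4 = 3/4
~(a ∨ ~a) = ~3/4 = 1/4
~((a → b) → ~a) ↔ ~(a ∨ ~a) = 0 ↔ 1/4 = 3/4
(~((a ↔ a) ↔ a) → (~(a ∨ b) → (b ∨ b))) ∨ (~((a → b) → ~a) ↔ ~(a ∨ ~a)) = 1/2 ∨ 3/4 = 3/4
No assignment yields a value below 3/4, so this is the minimum.

3/4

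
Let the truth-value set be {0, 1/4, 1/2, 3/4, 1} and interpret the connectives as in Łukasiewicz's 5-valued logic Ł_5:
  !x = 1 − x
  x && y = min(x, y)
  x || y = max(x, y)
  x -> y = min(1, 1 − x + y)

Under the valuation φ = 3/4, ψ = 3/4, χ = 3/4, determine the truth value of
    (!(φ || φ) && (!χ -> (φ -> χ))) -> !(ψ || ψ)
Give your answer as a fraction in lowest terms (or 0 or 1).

φ || φ = 3/4 || 3/4 = 3/4
!(φ || φ) = !3/4 = 1/4
!χ = !3/4 = 1/4
φ -> χ = 3/4 -> 3/4 = 1
!χ -> (φ -> χ) = 1/4 -> 1 = 1
!(φ || φ) && (!χ -> (φ -> χ)) = 1/4 && 1 = 1/4
ψ || ψ = 3/4 || 3/4 = 3/4
!(ψ || ψ) = !3/4 = 1/4
(!(φ || φ) && (!χ -> (φ -> χ))) -> !(ψ || ψ) = 1/4 -> 1/4 = 1

1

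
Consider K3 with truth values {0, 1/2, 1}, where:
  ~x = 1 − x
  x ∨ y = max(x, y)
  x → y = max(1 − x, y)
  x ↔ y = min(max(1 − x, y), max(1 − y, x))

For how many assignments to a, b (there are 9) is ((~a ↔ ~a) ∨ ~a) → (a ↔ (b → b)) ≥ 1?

a = 0, b = 0 ↦ 0  <
a = 0, b = 1/2 ↦ 1/2  <
a = 0, b = 1 ↦ 0  <
a = 1/2, b = 0 ↦ 1/2  <
a = 1/2, b = 1/2 ↦ 1/2  <
a = 1/2, b = 1 ↦ 1/2  <
a = 1, b = 0 ↦ 1  ≥
a = 1, b = 1/2 ↦ 1/2  <
a = 1, b = 1 ↦ 1  ≥
So 2 of the 9 assignments meet the threshold.

2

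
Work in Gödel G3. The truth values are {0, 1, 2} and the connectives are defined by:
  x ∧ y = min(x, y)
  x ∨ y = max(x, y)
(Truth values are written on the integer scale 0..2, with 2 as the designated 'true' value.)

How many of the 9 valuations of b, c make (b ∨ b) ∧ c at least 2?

1

b = 0, c = 0 ↦ 0  <
b = 0, c = 1 ↦ 0  <
b = 0, c = 2 ↦ 0  <
b = 1, c = 0 ↦ 0  <
b = 1, c = 1 ↦ 1  <
b = 1, c = 2 ↦ 1  <
b = 2, c = 0 ↦ 0  <
b = 2, c = 1 ↦ 1  <
b = 2, c = 2 ↦ 2  ≥
So 1 of the 9 assignments meets the threshold.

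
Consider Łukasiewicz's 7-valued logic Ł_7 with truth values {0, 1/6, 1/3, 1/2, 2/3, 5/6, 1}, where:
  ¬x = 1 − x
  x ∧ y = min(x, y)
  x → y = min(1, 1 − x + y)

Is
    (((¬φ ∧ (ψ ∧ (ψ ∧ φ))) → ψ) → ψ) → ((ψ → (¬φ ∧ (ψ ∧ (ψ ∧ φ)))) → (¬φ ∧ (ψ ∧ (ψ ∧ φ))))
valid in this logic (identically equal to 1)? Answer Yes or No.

Yes

At φ = 0, ψ = 2/3, for instance:
¬φ = ¬0 = 1
ψ ∧ φ = 2/3 ∧ 0 = 0
ψ ∧ (ψ ∧ φ) = 2/3 ∧ 0 = 0
¬φ ∧ (ψ ∧ (ψ ∧ φ)) = 1 ∧ 0 = 0
(¬φ ∧ (ψ ∧ (ψ ∧ φ))) → ψ = 0 → 2/3 = 1
((¬φ ∧ (ψ ∧ (ψ ∧ φ))) → ψ) → ψ = 1 → 2/3 = 2/3
ψ → (¬φ ∧ (ψ ∧ (ψ ∧ φ))) = 2/3 → 0 = 1/3
(ψ → (¬φ ∧ (ψ ∧ (ψ ∧ φ)))) → (¬φ ∧ (ψ ∧ (ψ ∧ φ))) = 1/3 → 0 = 2/3
(((¬φ ∧ (ψ ∧ (ψ ∧ φ))) → ψ) → ψ) → ((ψ → (¬φ ∧ (ψ ∧ (ψ ∧ φ)))) → (¬φ ∧ (ψ ∧ (ψ ∧ φ)))) = 2/3 → 2/3 = 1
and checking the remaining 48 assignments likewise gives ≥ 1 in every case.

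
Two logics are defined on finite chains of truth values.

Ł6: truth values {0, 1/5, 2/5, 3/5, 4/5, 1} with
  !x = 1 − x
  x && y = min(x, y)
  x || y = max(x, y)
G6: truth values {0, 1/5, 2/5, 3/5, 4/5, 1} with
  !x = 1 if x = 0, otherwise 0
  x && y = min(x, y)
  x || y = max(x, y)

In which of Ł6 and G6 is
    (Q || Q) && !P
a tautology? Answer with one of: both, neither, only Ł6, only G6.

neither

In Ł6: at P = 0, Q = 0 the value is 0 — not a tautology.
In G6: at P = 0, Q = 0 the value is 0 — not a tautology.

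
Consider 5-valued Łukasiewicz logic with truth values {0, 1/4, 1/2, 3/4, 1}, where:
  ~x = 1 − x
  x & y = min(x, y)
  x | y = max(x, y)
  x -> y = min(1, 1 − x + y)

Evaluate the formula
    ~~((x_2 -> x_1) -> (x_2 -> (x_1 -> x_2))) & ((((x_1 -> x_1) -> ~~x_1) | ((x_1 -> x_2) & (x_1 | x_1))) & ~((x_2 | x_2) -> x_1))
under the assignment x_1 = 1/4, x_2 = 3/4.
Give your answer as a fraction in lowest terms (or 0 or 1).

x_2 -> x_1 = 3/4 -> 1/4 = 1/2
x_1 -> x_2 = 1/4 -> 3/4 = 1
x_2 -> (x_1 -> x_2) = 3/4 -> 1 = 1
(x_2 -> x_1) -> (x_2 -> (x_1 -> x_2)) = 1/2 -> 1 = 1
~((x_2 -> x_1) -> (x_2 -> (x_1 -> x_2))) = ~1 = 0
~~((x_2 -> x_1) -> (x_2 -> (x_1 -> x_2))) = ~0 = 1
x_1 -> x_1 = 1/4 -> 1/4 = 1
~x_1 = ~1/4 = 3/4
~~x_1 = ~3/4 = 1/4
(x_1 -> x_1) -> ~~x_1 = 1 -> 1/4 = 1/4
x_1 -> x_2 = 1/4 -> 3/4 = 1
x_1 | x_1 = 1/4 | 1/4 = 1/4
(x_1 -> x_2) & (x_1 | x_1) = 1 & 1/4 = 1/4
((x_1 -> x_1) -> ~~x_1) | ((x_1 -> x_2) & (x_1 | x_1)) = 1/4 | 1/4 = 1/4
x_2 | x_2 = 3/4 | 3/4 = 3/4
(x_2 | x_2) -> x_1 = 3/4 -> 1/4 = 1/2
~((x_2 | x_2) -> x_1) = ~1/2 = 1/2
(((x_1 -> x_1) -> ~~x_1) | ((x_1 -> x_2) & (x_1 | x_1))) & ~((x_2 | x_2) -> x_1) = 1/4 & 1/2 = 1/4
~~((x_2 -> x_1) -> (x_2 -> (x_1 -> x_2))) & ((((x_1 -> x_1) -> ~~x_1) | ((x_1 -> x_2) & (x_1 | x_1))) & ~((x_2 | x_2) -> x_1)) = 1 & 1/4 = 1/4

1/4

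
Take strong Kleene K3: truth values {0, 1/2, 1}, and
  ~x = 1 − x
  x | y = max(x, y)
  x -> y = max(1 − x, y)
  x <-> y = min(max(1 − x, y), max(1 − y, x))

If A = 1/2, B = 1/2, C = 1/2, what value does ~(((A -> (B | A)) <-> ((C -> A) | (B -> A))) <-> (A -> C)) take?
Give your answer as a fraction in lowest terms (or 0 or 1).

B | A = 1/2 | 1/2 = 1/2
A -> (B | A) = 1/2 -> 1/2 = 1/2
C -> A = 1/2 -> 1/2 = 1/2
B -> A = 1/2 -> 1/2 = 1/2
(C -> A) | (B -> A) = 1/2 | 1/2 = 1/2
(A -> (B | A)) <-> ((C -> A) | (B -> A)) = 1/2 <-> 1/2 = 1/2
A -> C = 1/2 -> 1/2 = 1/2
((A -> (B | A)) <-> ((C -> A) | (B -> A))) <-> (A -> C) = 1/2 <-> 1/2 = 1/2
~(((A -> (B | A)) <-> ((C -> A) | (B -> A))) <-> (A -> C)) = ~1/2 = 1/2

1/2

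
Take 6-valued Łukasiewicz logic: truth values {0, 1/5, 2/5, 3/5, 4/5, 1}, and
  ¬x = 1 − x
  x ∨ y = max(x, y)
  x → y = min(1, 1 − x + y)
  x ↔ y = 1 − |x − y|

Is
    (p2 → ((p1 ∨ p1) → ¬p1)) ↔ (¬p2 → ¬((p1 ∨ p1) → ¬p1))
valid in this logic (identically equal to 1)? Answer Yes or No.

Counterexample: take p1 = 0, p2 = 0.
p1 ∨ p1 = 0 ∨ 0 = 0
¬p1 = ¬0 = 1
(p1 ∨ p1) → ¬p1 = 0 → 1 = 1
p2 → ((p1 ∨ p1) → ¬p1) = 0 → 1 = 1
¬p2 = ¬0 = 1
p1 ∨ p1 = 0 ∨ 0 = 0
¬p1 = ¬0 = 1
(p1 ∨ p1) → ¬p1 = 0 → 1 = 1
¬((p1 ∨ p1) → ¬p1) = ¬1 = 0
¬p2 → ¬((p1 ∨ p1) → ¬p1) = 1 → 0 = 0
(p2 → ((p1 ∨ p1) → ¬p1)) ↔ (¬p2 → ¬((p1 ∨ p1) → ¬p1)) = 1 ↔ 0 = 0
This gives 0 ≠ 1.

No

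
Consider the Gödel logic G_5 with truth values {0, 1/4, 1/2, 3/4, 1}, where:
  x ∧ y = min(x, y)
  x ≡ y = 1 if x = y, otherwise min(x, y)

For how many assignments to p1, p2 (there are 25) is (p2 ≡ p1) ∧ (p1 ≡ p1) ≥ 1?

5

value 1: 5 assignments (counts)
value 3/4: 2 assignments
value 1/2: 4 assignments
value 1/4: 6 assignments
value 0: 8 assignments
So 5 of the 25 assignments meet the threshold.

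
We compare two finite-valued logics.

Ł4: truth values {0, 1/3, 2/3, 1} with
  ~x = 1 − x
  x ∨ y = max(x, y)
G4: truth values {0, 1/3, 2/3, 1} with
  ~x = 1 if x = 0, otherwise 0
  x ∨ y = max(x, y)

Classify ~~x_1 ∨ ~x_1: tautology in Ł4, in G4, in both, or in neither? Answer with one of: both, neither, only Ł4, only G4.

In Ł4: at x_1 = 1/3 the value is 2/3 — not a tautology.
In G4: every assignment gives 1 — tautology.

only G4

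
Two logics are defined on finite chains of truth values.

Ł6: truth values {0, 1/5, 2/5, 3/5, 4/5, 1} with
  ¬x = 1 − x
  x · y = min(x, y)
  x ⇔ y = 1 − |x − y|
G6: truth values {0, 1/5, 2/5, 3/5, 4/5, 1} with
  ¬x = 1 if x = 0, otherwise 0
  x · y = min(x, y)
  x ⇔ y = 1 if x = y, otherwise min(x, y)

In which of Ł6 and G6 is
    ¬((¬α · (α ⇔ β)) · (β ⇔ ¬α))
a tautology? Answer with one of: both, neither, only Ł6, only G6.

only G6

In Ł6: at α = 0, β = 1/5 the value is 4/5 — not a tautology.
In G6: every assignment gives 1 — tautology.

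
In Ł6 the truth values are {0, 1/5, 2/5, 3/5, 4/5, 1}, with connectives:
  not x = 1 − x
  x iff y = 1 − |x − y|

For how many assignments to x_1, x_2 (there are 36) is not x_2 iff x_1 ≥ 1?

6

value 1: 6 assignments (counts)
value 4/5: 10 assignments
value 3/5: 8 assignments
value 2/5: 6 assignments
value 1/5: 4 assignments
value 0: 2 assignments
So 6 of the 36 assignments meet the threshold.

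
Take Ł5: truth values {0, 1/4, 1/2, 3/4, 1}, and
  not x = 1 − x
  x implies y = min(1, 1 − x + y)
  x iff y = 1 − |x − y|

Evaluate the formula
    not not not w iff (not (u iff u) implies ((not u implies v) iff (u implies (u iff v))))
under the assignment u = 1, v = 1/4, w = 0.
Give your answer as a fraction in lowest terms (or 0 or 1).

1

not w = not 0 = 1
not not w = not 1 = 0
not not not w = not 0 = 1
u iff u = 1 iff 1 = 1
not (u iff u) = not 1 = 0
not u = not 1 = 0
not u implies v = 0 implies 1/4 = 1
u iff v = 1 iff 1/4 = 1/4
u implies (u iff v) = 1 implies 1/4 = 1/4
(not u implies v) iff (u implies (u iff v)) = 1 iff 1/4 = 1/4
not (u iff u) implies ((not u implies v) iff (u implies (u iff v))) = 0 implies 1/4 = 1
not not not w iff (not (u iff u) implies ((not u implies v) iff (u implies (u iff v)))) = 1 iff 1 = 1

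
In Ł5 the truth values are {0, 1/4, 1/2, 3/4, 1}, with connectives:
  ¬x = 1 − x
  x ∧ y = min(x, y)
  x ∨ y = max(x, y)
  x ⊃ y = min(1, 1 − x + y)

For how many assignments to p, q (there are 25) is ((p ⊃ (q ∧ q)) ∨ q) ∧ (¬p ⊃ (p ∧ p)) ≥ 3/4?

9

value 1: 6 assignments (counts)
value 3/4: 3 assignments (counts)
value 1/2: 8 assignments
value 1/4: 2 assignments
value 0: 6 assignments
So 9 of the 25 assignments meet the threshold.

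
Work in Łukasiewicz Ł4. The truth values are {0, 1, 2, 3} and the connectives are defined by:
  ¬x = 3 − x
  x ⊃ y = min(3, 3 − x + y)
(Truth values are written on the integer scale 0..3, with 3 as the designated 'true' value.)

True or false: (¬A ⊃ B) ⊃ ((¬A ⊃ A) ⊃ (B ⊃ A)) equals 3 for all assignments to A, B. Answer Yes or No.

Counterexample: take A = 1, B = 3.
¬A = ¬1 = 2
¬A ⊃ B = 2 ⊃ 3 = 3
¬A = ¬1 = 2
¬A ⊃ A = 2 ⊃ 1 = 2
B ⊃ A = 3 ⊃ 1 = 1
(¬A ⊃ A) ⊃ (B ⊃ A) = 2 ⊃ 1 = 2
(¬A ⊃ B) ⊃ ((¬A ⊃ A) ⊃ (B ⊃ A)) = 3 ⊃ 2 = 2
This gives 2 ≠ 3.

No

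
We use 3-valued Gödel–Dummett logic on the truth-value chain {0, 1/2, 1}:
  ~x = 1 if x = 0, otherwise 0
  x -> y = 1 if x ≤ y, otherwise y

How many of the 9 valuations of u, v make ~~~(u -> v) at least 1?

2

u = 0, v = 0 ↦ 0  <
u = 0, v = 1/2 ↦ 0  <
u = 0, v = 1 ↦ 0  <
u = 1/2, v = 0 ↦ 1  ≥
u = 1/2, v = 1/2 ↦ 0  <
u = 1/2, v = 1 ↦ 0  <
u = 1, v = 0 ↦ 1  ≥
u = 1, v = 1/2 ↦ 0  <
u = 1, v = 1 ↦ 0  <
So 2 of the 9 assignments meet the threshold.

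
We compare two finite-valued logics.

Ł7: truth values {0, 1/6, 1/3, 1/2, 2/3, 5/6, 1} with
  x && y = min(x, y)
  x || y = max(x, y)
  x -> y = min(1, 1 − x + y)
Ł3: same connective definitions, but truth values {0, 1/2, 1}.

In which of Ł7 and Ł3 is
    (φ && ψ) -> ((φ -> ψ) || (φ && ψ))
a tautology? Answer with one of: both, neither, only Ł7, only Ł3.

both

In Ł7: every assignment gives 1 — tautology.
In Ł3: every assignment gives 1 — tautology.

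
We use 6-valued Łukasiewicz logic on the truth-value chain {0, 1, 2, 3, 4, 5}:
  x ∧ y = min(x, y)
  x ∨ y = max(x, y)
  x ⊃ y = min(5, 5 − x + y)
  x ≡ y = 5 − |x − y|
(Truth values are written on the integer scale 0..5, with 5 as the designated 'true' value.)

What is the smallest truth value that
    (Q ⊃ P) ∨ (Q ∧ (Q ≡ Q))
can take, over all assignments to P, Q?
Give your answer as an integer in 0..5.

3

Take P = 0, Q = 2:
Q ⊃ P = 2 ⊃ 0 = 3
Q ≡ Q = 2 ≡ 2 = 5
Q ∧ (Q ≡ Q) = 2 ∧ 5 = 2
(Q ⊃ P) ∨ (Q ∧ (Q ≡ Q)) = 3 ∨ 2 = 3
No assignment yields a value below 3, so this is the minimum.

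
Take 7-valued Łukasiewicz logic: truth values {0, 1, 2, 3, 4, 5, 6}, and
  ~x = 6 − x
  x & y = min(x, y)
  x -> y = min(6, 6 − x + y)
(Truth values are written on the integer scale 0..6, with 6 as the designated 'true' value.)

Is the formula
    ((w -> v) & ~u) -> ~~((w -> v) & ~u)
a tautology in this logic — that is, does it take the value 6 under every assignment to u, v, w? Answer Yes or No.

Yes

At u = 0, v = 2, w = 0, for instance:
w -> v = 0 -> 2 = 6
~u = ~0 = 6
(w -> v) & ~u = 6 & 6 = 6
~((w -> v) & ~u) = ~6 = 0
~~((w -> v) & ~u) = ~0 = 6
((w -> v) & ~u) -> ~~((w -> v) & ~u) = 6 -> 6 = 6
and checking the remaining 342 assignments likewise gives ≥ 6 in every case.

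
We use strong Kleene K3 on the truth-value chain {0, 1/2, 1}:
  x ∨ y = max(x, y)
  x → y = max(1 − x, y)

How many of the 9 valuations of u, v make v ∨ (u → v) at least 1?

5

u = 0, v = 0 ↦ 1  ≥
u = 0, v = 1/2 ↦ 1  ≥
u = 0, v = 1 ↦ 1  ≥
u = 1/2, v = 0 ↦ 1/2  <
u = 1/2, v = 1/2 ↦ 1/2  <
u = 1/2, v = 1 ↦ 1  ≥
u = 1, v = 0 ↦ 0  <
u = 1, v = 1/2 ↦ 1/2  <
u = 1, v = 1 ↦ 1  ≥
So 5 of the 9 assignments meet the threshold.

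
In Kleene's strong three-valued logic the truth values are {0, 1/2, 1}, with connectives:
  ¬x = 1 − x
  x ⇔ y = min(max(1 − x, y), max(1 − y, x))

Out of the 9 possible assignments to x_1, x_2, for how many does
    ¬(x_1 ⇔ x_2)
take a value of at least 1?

x_1 = 0, x_2 = 0 ↦ 0  <
x_1 = 0, x_2 = 1/2 ↦ 1/2  <
x_1 = 0, x_2 = 1 ↦ 1  ≥
x_1 = 1/2, x_2 = 0 ↦ 1/2  <
x_1 = 1/2, x_2 = 1/2 ↦ 1/2  <
x_1 = 1/2, x_2 = 1 ↦ 1/2  <
x_1 = 1, x_2 = 0 ↦ 1  ≥
x_1 = 1, x_2 = 1/2 ↦ 1/2  <
x_1 = 1, x_2 = 1 ↦ 0  <
So 2 of the 9 assignments meet the threshold.

2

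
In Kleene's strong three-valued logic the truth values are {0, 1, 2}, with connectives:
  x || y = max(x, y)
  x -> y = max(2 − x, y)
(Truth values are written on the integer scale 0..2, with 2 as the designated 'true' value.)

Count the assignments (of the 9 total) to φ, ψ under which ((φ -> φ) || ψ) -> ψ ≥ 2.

3

φ = 0, ψ = 0 ↦ 0  <
φ = 0, ψ = 1 ↦ 1  <
φ = 0, ψ = 2 ↦ 2  ≥
φ = 1, ψ = 0 ↦ 1  <
φ = 1, ψ = 1 ↦ 1  <
φ = 1, ψ = 2 ↦ 2  ≥
φ = 2, ψ = 0 ↦ 0  <
φ = 2, ψ = 1 ↦ 1  <
φ = 2, ψ = 2 ↦ 2  ≥
So 3 of the 9 assignments meet the threshold.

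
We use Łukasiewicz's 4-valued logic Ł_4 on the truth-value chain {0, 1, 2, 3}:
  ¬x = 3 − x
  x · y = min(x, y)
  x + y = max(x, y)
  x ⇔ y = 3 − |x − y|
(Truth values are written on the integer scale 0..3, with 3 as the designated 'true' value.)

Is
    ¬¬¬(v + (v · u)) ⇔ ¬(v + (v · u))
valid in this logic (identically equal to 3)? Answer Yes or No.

Yes

u = 0, v = 0 ↦ 3
u = 0, v = 1 ↦ 3
u = 0, v = 2 ↦ 3
u = 0, v = 3 ↦ 3
u = 1, v = 0 ↦ 3
u = 1, v = 1 ↦ 3
u = 1, v = 2 ↦ 3
u = 1, v = 3 ↦ 3
u = 2, v = 0 ↦ 3
u = 2, v = 1 ↦ 3
u = 2, v = 2 ↦ 3
u = 2, v = 3 ↦ 3
u = 3, v = 0 ↦ 3
u = 3, v = 1 ↦ 3
u = 3, v = 2 ↦ 3
u = 3, v = 3 ↦ 3
Every assignment gives a value ≥ 3.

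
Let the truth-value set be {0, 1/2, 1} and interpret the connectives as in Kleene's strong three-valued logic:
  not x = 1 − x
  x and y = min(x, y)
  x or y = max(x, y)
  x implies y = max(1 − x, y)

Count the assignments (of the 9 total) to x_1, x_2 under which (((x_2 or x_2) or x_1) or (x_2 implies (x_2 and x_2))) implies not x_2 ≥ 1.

3

x_1 = 0, x_2 = 0 ↦ 1  ≥
x_1 = 0, x_2 = 1/2 ↦ 1/2  <
x_1 = 0, x_2 = 1 ↦ 0  <
x_1 = 1/2, x_2 = 0 ↦ 1  ≥
x_1 = 1/2, x_2 = 1/2 ↦ 1/2  <
x_1 = 1/2, x_2 = 1 ↦ 0  <
x_1 = 1, x_2 = 0 ↦ 1  ≥
x_1 = 1, x_2 = 1/2 ↦ 1/2  <
x_1 = 1, x_2 = 1 ↦ 0  <
So 3 of the 9 assignments meet the threshold.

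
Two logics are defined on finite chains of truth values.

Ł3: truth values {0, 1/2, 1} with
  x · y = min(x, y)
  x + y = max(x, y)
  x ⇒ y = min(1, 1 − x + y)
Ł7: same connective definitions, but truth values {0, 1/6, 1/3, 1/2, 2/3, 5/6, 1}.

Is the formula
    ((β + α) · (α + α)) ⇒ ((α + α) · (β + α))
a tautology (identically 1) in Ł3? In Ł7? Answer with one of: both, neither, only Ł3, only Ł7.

both

In Ł3: every assignment gives 1 — tautology.
In Ł7: every assignment gives 1 — tautology.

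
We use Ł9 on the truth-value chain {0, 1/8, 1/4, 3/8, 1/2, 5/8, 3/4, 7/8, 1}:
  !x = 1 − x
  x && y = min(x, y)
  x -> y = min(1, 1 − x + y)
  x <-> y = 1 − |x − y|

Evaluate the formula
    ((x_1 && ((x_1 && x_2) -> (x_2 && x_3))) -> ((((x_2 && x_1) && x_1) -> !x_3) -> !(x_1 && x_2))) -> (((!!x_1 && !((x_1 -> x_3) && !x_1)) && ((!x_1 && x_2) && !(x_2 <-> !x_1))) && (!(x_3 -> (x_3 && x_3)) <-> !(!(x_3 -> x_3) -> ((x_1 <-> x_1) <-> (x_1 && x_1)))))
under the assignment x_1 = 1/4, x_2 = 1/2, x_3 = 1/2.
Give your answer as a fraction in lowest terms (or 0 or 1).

1/4

x_1 && x_2 = 1/4 && 1/2 = 1/4
x_2 && x_3 = 1/2 && 1/2 = 1/2
(x_1 && x_2) -> (x_2 && x_3) = 1/4 -> 1/2 = 1
x_1 && ((x_1 && x_2) -> (x_2 && x_3)) = 1/4 && 1 = 1/4
x_2 && x_1 = 1/2 && 1/4 = 1/4
(x_2 && x_1) && x_1 = 1/4 && 1/4 = 1/4
!x_3 = !1/2 = 1/2
((x_2 && x_1) && x_1) -> !x_3 = 1/4 -> 1/2 = 1
x_1 && x_2 = 1/4 && 1/2 = 1/4
!(x_1 && x_2) = !1/4 = 3/4
(((x_2 && x_1) && x_1) -> !x_3) -> !(x_1 && x_2) = 1 -> 3/4 = 3/4
(x_1 && ((x_1 && x_2) -> (x_2 && x_3))) -> ((((x_2 && x_1) && x_1) -> !x_3) -> !(x_1 && x_2)) = 1/4 -> 3/4 = 1
!x_1 = !1/4 = 3/4
!!x_1 = !3/4 = 1/4
x_1 -> x_3 = 1/4 -> 1/2 = 1
!x_1 = !1/4 = 3/4
(x_1 -> x_3) && !x_1 = 1 && 3/4 = 3/4
!((x_1 -> x_3) && !x_1) = !3/4 = 1/4
!!x_1 && !((x_1 -> x_3) && !x_1) = 1/4 && 1/4 = 1/4
!x_1 = !1/4 = 3/4
!x_1 && x_2 = 3/4 && 1/2 = 1/2
!x_1 = !1/4 = 3/4
x_2 <-> !x_1 = 1/2 <-> 3/4 = 3/4
!(x_2 <-> !x_1) = !3/4 = 1/4
(!x_1 && x_2) && !(x_2 <-> !x_1) = 1/2 && 1/4 = 1/4
(!!x_1 && !((x_1 -> x_3) && !x_1)) && ((!x_1 && x_2) && !(x_2 <-> !x_1)) = 1/4 && 1/4 = 1/4
x_3 && x_3 = 1/2 && 1/2 = 1/2
x_3 -> (x_3 && x_3) = 1/2 -> 1/2 = 1
!(x_3 -> (x_3 && x_3)) = !1 = 0
x_3 -> x_3 = 1/2 -> 1/2 = 1
!(x_3 -> x_3) = !1 = 0
x_1 <-> x_1 = 1/4 <-> 1/4 = 1
x_1 && x_1 = 1/4 && 1/4 = 1/4
(x_1 <-> x_1) <-> (x_1 && x_1) = 1 <-> 1/4 = 1/4
!(x_3 -> x_3) -> ((x_1 <-> x_1) <-> (x_1 && x_1)) = 0 -> 1/4 = 1
!(!(x_3 -> x_3) -> ((x_1 <-> x_1) <-> (x_1 && x_1))) = !1 = 0
!(x_3 -> (x_3 && x_3)) <-> !(!(x_3 -> x_3) -> ((x_1 <-> x_1) <-> (x_1 && x_1))) = 0 <-> 0 = 1
((!!x_1 && !((x_1 -> x_3) && !x_1)) && ((!x_1 && x_2) && !(x_2 <-> !x_1))) && (!(x_3 -> (x_3 && x_3)) <-> !(!(x_3 -> x_3) -> ((x_1 <-> x_1) <-> (x_1 && x_1)))) = 1/4 && 1 = 1/4
((x_1 && ((x_1 && x_2) -> (x_2 && x_3))) -> ((((x_2 && x_1) && x_1) -> !x_3) -> !(x_1 && x_2))) -> (((!!x_1 && !((x_1 -> x_3) && !x_1)) && ((!x_1 && x_2) && !(x_2 <-> !x_1))) && (!(x_3 -> (x_3 && x_3)) <-> !(!(x_3 -> x_3) -> ((x_1 <-> x_1) <-> (x_1 && x_1))))) = 1 -> 1/4 = 1/4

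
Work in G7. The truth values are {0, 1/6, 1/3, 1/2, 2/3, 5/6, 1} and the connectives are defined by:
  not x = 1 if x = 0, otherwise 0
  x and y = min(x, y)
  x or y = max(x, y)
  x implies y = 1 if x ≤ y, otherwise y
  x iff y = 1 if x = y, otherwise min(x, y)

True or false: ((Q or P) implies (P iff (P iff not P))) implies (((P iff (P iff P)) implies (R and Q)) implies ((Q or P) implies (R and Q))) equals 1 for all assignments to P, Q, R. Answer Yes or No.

No

Counterexample: take P = 0, Q = 1/6, R = 0.
Q or P = 1/6 or 0 = 1/6
not P = not 0 = 1
P iff not P = 0 iff 1 = 0
P iff (P iff not P) = 0 iff 0 = 1
(Q or P) implies (P iff (P iff not P)) = 1/6 implies 1 = 1
P iff P = 0 iff 0 = 1
P iff (P iff P) = 0 iff 1 = 0
R and Q = 0 and 1/6 = 0
(P iff (P iff P)) implies (R and Q) = 0 implies 0 = 1
Q or P = 1/6 or 0 = 1/6
R and Q = 0 and 1/6 = 0
(Q or P) implies (R and Q) = 1/6 implies 0 = 0
((P iff (P iff P)) implies (R and Q)) implies ((Q or P) implies (R and Q)) = 1 implies 0 = 0
((Q or P) implies (P iff (P iff not P))) implies (((P iff (P iff P)) implies (R and Q)) implies ((Q or P) implies (R and Q))) = 1 implies 0 = 0
This gives 0 ≠ 1.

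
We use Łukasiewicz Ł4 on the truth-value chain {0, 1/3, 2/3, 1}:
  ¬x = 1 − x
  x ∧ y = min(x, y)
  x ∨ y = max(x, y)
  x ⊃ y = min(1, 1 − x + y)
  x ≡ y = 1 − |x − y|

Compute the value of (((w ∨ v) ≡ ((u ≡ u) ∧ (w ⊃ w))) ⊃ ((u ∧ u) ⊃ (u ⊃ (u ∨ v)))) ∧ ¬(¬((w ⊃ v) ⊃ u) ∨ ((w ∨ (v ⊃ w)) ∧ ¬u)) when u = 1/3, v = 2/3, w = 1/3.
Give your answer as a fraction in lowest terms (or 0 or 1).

1/3

w ∨ v = 1/3 ∨ 2/3 = 2/3
u ≡ u = 1/3 ≡ 1/3 = 1
w ⊃ w = 1/3 ⊃ 1/3 = 1
(u ≡ u) ∧ (w ⊃ w) = 1 ∧ 1 = 1
(w ∨ v) ≡ ((u ≡ u) ∧ (w ⊃ w)) = 2/3 ≡ 1 = 2/3
u ∧ u = 1/3 ∧ 1/3 = 1/3
u ∨ v = 1/3 ∨ 2/3 = 2/3
u ⊃ (u ∨ v) = 1/3 ⊃ 2/3 = 1
(u ∧ u) ⊃ (u ⊃ (u ∨ v)) = 1/3 ⊃ 1 = 1
((w ∨ v) ≡ ((u ≡ u) ∧ (w ⊃ w))) ⊃ ((u ∧ u) ⊃ (u ⊃ (u ∨ v))) = 2/3 ⊃ 1 = 1
w ⊃ v = 1/3 ⊃ 2/3 = 1
(w ⊃ v) ⊃ u = 1 ⊃ 1/3 = 1/3
¬((w ⊃ v) ⊃ u) = ¬1/3 = 2/3
v ⊃ w = 2/3 ⊃ 1/3 = 2/3
w ∨ (v ⊃ w) = 1/3 ∨ 2/3 = 2/3
¬u = ¬1/3 = 2/3
(w ∨ (v ⊃ w)) ∧ ¬u = 2/3 ∧ 2/3 = 2/3
¬((w ⊃ v) ⊃ u) ∨ ((w ∨ (v ⊃ w)) ∧ ¬u) = 2/3 ∨ 2/3 = 2/3
¬(¬((w ⊃ v) ⊃ u) ∨ ((w ∨ (v ⊃ w)) ∧ ¬u)) = ¬2/3 = 1/3
(((w ∨ v) ≡ ((u ≡ u) ∧ (w ⊃ w))) ⊃ ((u ∧ u) ⊃ (u ⊃ (u ∨ v)))) ∧ ¬(¬((w ⊃ v) ⊃ u) ∨ ((w ∨ (v ⊃ w)) ∧ ¬u)) = 1 ∧ 1/3 = 1/3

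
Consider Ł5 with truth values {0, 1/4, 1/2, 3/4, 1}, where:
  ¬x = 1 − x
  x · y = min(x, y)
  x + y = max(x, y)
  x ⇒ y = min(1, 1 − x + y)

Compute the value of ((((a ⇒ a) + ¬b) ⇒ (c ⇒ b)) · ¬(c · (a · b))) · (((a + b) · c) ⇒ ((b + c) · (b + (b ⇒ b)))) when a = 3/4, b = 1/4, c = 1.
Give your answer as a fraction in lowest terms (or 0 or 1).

1/4

a ⇒ a = 3/4 ⇒ 3/4 = 1
¬b = ¬1/4 = 3/4
(a ⇒ a) + ¬b = 1 + 3/4 = 1
c ⇒ b = 1 ⇒ 1/4 = 1/4
((a ⇒ a) + ¬b) ⇒ (c ⇒ b) = 1 ⇒ 1/4 = 1/4
a · b = 3/4 · 1/4 = 1/4
c · (a · b) = 1 · 1/4 = 1/4
¬(c · (a · b)) = ¬1/4 = 3/4
(((a ⇒ a) + ¬b) ⇒ (c ⇒ b)) · ¬(c · (a · b)) = 1/4 · 3/4 = 1/4
a + b = 3/4 + 1/4 = 3/4
(a + b) · c = 3/4 · 1 = 3/4
b + c = 1/4 + 1 = 1
b ⇒ b = 1/4 ⇒ 1/4 = 1
b + (b ⇒ b) = 1/4 + 1 = 1
(b + c) · (b + (b ⇒ b)) = 1 · 1 = 1
((a + b) · c) ⇒ ((b + c) · (b + (b ⇒ b))) = 3/4 ⇒ 1 = 1
((((a ⇒ a) + ¬b) ⇒ (c ⇒ b)) · ¬(c · (a · b))) · (((a + b) · c) ⇒ ((b + c) · (b + (b ⇒ b)))) = 1/4 · 1 = 1/4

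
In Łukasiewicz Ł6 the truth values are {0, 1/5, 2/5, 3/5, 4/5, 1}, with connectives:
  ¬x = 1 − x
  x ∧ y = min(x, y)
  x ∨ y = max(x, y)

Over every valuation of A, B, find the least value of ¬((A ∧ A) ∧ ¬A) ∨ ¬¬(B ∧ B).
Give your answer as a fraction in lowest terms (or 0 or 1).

3/5

Take A = 2/5, B = 0:
A ∧ A = 2/5 ∧ 2/5 = 2/5
¬A = ¬2/5 = 3/5
(A ∧ A) ∧ ¬A = 2/5 ∧ 3/5 = 2/5
¬((A ∧ A) ∧ ¬A) = ¬2/5 = 3/5
B ∧ B = 0 ∧ 0 = 0
¬(B ∧ B) = ¬0 = 1
¬¬(B ∧ B) = ¬1 = 0
¬((A ∧ A) ∧ ¬A) ∨ ¬¬(B ∧ B) = 3/5 ∨ 0 = 3/5
No assignment yields a value below 3/5, so this is the minimum.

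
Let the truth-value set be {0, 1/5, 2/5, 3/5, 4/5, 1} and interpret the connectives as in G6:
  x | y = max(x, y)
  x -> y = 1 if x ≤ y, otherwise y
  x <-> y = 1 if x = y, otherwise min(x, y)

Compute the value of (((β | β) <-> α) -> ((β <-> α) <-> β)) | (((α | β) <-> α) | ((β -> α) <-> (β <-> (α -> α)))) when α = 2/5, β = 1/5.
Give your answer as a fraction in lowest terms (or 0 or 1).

1

β | β = 1/5 | 1/5 = 1/5
(β | β) <-> α = 1/5 <-> 2/5 = 1/5
β <-> α = 1/5 <-> 2/5 = 1/5
(β <-> α) <-> β = 1/5 <-> 1/5 = 1
((β | β) <-> α) -> ((β <-> α) <-> β) = 1/5 -> 1 = 1
α | β = 2/5 | 1/5 = 2/5
(α | β) <-> α = 2/5 <-> 2/5 = 1
β -> α = 1/5 -> 2/5 = 1
α -> α = 2/5 -> 2/5 = 1
β <-> (α -> α) = 1/5 <-> 1 = 1/5
(β -> α) <-> (β <-> (α -> α)) = 1 <-> 1/5 = 1/5
((α | β) <-> α) | ((β -> α) <-> (β <-> (α -> α))) = 1 | 1/5 = 1
(((β | β) <-> α) -> ((β <-> α) <-> β)) | (((α | β) <-> α) | ((β -> α) <-> (β <-> (α -> α)))) = 1 | 1 = 1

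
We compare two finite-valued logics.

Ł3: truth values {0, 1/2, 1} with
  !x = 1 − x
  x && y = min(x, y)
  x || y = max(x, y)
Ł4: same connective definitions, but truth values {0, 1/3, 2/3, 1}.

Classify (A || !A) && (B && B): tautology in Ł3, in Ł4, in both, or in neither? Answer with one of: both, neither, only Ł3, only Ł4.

neither

In Ł3: at A = 0, B = 0 the value is 0 — not a tautology.
In Ł4: at A = 0, B = 0 the value is 0 — not a tautology.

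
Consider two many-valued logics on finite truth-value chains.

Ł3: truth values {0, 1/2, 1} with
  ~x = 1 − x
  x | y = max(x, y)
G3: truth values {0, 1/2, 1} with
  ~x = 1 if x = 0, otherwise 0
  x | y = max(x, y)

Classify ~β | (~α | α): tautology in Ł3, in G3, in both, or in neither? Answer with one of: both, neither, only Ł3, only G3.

neither

In Ł3: at α = 1/2, β = 1/2 the value is 1/2 — not a tautology.
In G3: at α = 1/2, β = 1/2 the value is 1/2 — not a tautology.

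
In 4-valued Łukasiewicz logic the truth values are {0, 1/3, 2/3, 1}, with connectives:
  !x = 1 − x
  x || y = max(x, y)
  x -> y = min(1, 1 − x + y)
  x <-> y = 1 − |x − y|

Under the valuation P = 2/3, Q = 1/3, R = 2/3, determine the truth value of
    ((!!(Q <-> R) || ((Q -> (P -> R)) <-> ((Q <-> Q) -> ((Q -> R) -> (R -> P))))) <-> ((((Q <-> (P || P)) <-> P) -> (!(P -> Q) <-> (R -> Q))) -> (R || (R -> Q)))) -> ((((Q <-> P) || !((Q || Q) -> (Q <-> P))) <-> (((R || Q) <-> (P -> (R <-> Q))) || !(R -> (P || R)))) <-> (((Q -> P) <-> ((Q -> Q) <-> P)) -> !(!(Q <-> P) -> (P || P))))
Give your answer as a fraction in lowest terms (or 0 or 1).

Q <-> R = 1/3 <-> 2/3 = 2/3
!(Q <-> R) = !2/3 = 1/3
!!(Q <-> R) = !1/3 = 2/3
P -> R = 2/3 -> 2/3 = 1
Q -> (P -> R) = 1/3 -> 1 = 1
Q <-> Q = 1/3 <-> 1/3 = 1
Q -> R = 1/3 -> 2/3 = 1
R -> P = 2/3 -> 2/3 = 1
(Q -> R) -> (R -> P) = 1 -> 1 = 1
(Q <-> Q) -> ((Q -> R) -> (R -> P)) = 1 -> 1 = 1
(Q -> (P -> R)) <-> ((Q <-> Q) -> ((Q -> R) -> (R -> P))) = 1 <-> 1 = 1
!!(Q <-> R) || ((Q -> (P -> R)) <-> ((Q <-> Q) -> ((Q -> R) -> (R -> P)))) = 2/3 || 1 = 1
P || P = 2/3 || 2/3 = 2/3
Q <-> (P || P) = 1/3 <-> 2/3 = 2/3
(Q <-> (P || P)) <-> P = 2/3 <-> 2/3 = 1
P -> Q = 2/3 -> 1/3 = 2/3
!(P -> Q) = !2/3 = 1/3
R -> Q = 2/3 -> 1/3 = 2/3
!(P -> Q) <-> (R -> Q) = 1/3 <-> 2/3 = 2/3
((Q <-> (P || P)) <-> P) -> (!(P -> Q) <-> (R -> Q)) = 1 -> 2/3 = 2/3
R -> Q = 2/3 -> 1/3 = 2/3
R || (R -> Q) = 2/3 || 2/3 = 2/3
(((Q <-> (P || P)) <-> P) -> (!(P -> Q) <-> (R -> Q))) -> (R || (R -> Q)) = 2/3 -> 2/3 = 1
(!!(Q <-> R) || ((Q -> (P -> R)) <-> ((Q <-> Q) -> ((Q -> R) -> (R -> P))))) <-> ((((Q <-> (P || P)) <-> P) -> (!(P -> Q) <-> (R -> Q))) -> (R || (R -> Q))) = 1 <-> 1 = 1
Q <-> P = 1/3 <-> 2/3 = 2/3
Q || Q = 1/3 || 1/3 = 1/3
Q <-> P = 1/3 <-> 2/3 = 2/3
(Q || Q) -> (Q <-> P) = 1/3 -> 2/3 = 1
!((Q || Q) -> (Q <-> P)) = !1 = 0
(Q <-> P) || !((Q || Q) -> (Q <-> P)) = 2/3 || 0 = 2/3
R || Q = 2/3 || 1/3 = 2/3
R <-> Q = 2/3 <-> 1/3 = 2/3
P -> (R <-> Q) = 2/3 -> 2/3 = 1
(R || Q) <-> (P -> (R <-> Q)) = 2/3 <-> 1 = 2/3
P || R = 2/3 || 2/3 = 2/3
R -> (P || R) = 2/3 -> 2/3 = 1
!(R -> (P || R)) = !1 = 0
((R || Q) <-> (P -> (R <-> Q))) || !(R -> (P || R)) = 2/3 || 0 = 2/3
((Q <-> P) || !((Q || Q) -> (Q <-> P))) <-> (((R || Q) <-> (P -> (R <-> Q))) || !(R -> (P || R))) = 2/3 <-> 2/3 = 1
Q -> P = 1/3 -> 2/3 = 1
Q -> Q = 1/3 -> 1/3 = 1
(Q -> Q) <-> P = 1 <-> 2/3 = 2/3
(Q -> P) <-> ((Q -> Q) <-> P) = 1 <-> 2/3 = 2/3
Q <-> P = 1/3 <-> 2/3 = 2/3
!(Q <-> P) = !2/3 = 1/3
P || P = 2/3 || 2/3 = 2/3
!(Q <-> P) -> (P || P) = 1/3 -> 2/3 = 1
!(!(Q <-> P) -> (P || P)) = !1 = 0
((Q -> P) <-> ((Q -> Q) <-> P)) -> !(!(Q <-> P) -> (P || P)) = 2/3 -> 0 = 1/3
(((Q <-> P) || !((Q || Q) -> (Q <-> P))) <-> (((R || Q) <-> (P -> (R <-> Q))) || !(R -> (P || R)))) <-> (((Q -> P) <-> ((Q -> Q) <-> P)) -> !(!(Q <-> P) -> (P || P))) = 1 <-> 1/3 = 1/3
((!!(Q <-> R) || ((Q -> (P -> R)) <-> ((Q <-> Q) -> ((Q -> R) -> (R -> P))))) <-> ((((Q <-> (P || P)) <-> P) -> (!(P -> Q) <-> (R -> Q))) -> (R || (R -> Q)))) -> ((((Q <-> P) || !((Q || Q) -> (Q <-> P))) <-> (((R || Q) <-> (P -> (R <-> Q))) || !(R -> (P || R)))) <-> (((Q -> P) <-> ((Q -> Q) <-> P)) -> !(!(Q <-> P) -> (P || P)))) = 1 -> 1/3 = 1/3

1/3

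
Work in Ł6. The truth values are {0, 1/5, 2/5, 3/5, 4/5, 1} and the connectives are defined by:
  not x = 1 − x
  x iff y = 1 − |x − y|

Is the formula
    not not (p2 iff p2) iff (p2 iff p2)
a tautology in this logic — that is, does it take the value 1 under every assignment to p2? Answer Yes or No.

p2 = 0 ↦ 1
p2 = 1/5 ↦ 1
p2 = 2/5 ↦ 1
p2 = 3/5 ↦ 1
p2 = 4/5 ↦ 1
p2 = 1 ↦ 1
Every assignment gives a value ≥ 1.

Yes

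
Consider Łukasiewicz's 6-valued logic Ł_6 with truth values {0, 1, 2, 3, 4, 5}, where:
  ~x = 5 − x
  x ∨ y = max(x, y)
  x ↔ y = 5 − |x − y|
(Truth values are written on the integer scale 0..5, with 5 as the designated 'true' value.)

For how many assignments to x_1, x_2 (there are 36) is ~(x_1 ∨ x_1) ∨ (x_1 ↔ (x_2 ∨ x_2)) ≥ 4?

value 5: 11 assignments (counts)
value 4: 12 assignments (counts)
value 3: 7 assignments
value 2: 3 assignments
value 1: 2 assignments
value 0: 1 assignment
So 23 of the 36 assignments meet the threshold.

23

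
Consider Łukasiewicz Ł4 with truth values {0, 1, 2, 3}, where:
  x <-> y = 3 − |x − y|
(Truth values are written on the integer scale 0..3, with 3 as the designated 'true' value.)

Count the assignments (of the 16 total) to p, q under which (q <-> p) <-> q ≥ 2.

p = 0, q = 0 ↦ 0  <
p = 0, q = 1 ↦ 2  ≥
p = 0, q = 2 ↦ 2  ≥
p = 0, q = 3 ↦ 0  <
p = 1, q = 0 ↦ 1  <
p = 1, q = 1 ↦ 1  <
p = 1, q = 2 ↦ 3  ≥
p = 1, q = 3 ↦ 1  <
p = 2, q = 0 ↦ 2  ≥
p = 2, q = 1 ↦ 2  ≥
p = 2, q = 2 ↦ 2  ≥
p = 2, q = 3 ↦ 2  ≥
p = 3, q = 0 ↦ 3  ≥
p = 3, q = 1 ↦ 3  ≥
p = 3, q = 2 ↦ 3  ≥
p = 3, q = 3 ↦ 3  ≥
So 11 of the 16 assignments meet the threshold.

11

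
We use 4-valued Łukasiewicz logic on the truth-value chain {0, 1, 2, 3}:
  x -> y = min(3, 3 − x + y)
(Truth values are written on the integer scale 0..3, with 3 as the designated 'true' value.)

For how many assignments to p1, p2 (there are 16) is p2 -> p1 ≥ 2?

p1 = 0, p2 = 0 ↦ 3  ≥
p1 = 0, p2 = 1 ↦ 2  ≥
p1 = 0, p2 = 2 ↦ 1  <
p1 = 0, p2 = 3 ↦ 0  <
p1 = 1, p2 = 0 ↦ 3  ≥
p1 = 1, p2 = 1 ↦ 3  ≥
p1 = 1, p2 = 2 ↦ 2  ≥
p1 = 1, p2 = 3 ↦ 1  <
p1 = 2, p2 = 0 ↦ 3  ≥
p1 = 2, p2 = 1 ↦ 3  ≥
p1 = 2, p2 = 2 ↦ 3  ≥
p1 = 2, p2 = 3 ↦ 2  ≥
p1 = 3, p2 = 0 ↦ 3  ≥
p1 = 3, p2 = 1 ↦ 3  ≥
p1 = 3, p2 = 2 ↦ 3  ≥
p1 = 3, p2 = 3 ↦ 3  ≥
So 13 of the 16 assignments meet the threshold.

13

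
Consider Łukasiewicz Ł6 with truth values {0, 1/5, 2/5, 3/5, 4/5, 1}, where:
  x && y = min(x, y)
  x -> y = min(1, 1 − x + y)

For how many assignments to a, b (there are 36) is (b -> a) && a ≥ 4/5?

12

value 1: 6 assignments (counts)
value 4/5: 6 assignments (counts)
value 3/5: 6 assignments
value 2/5: 6 assignments
value 1/5: 6 assignments
value 0: 6 assignments
So 12 of the 36 assignments meet the threshold.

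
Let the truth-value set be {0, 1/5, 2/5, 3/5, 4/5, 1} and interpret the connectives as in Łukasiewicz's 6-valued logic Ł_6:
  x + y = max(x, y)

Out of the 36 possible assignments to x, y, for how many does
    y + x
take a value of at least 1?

value 1: 11 assignments (counts)
value 4/5: 9 assignments
value 3/5: 7 assignments
value 2/5: 5 assignments
value 1/5: 3 assignments
value 0: 1 assignment
So 11 of the 36 assignments meet the threshold.

11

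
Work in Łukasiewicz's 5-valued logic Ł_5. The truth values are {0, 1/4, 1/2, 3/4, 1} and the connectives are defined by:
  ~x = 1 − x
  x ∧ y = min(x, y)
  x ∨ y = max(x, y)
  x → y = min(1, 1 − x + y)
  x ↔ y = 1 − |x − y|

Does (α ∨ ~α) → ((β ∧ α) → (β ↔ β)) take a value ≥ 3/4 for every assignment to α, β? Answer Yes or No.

Yes

At α = 3/4, β = 3/4, for instance:
~α = ~3/4 = 1/4
α ∨ ~α = 3/4 ∨ 1/4 = 3/4
β ∧ α = 3/4 ∧ 3/4 = 3/4
β ↔ β = 3/4 ↔ 3/4 = 1
(β ∧ α) → (β ↔ β) = 3/4 → 1 = 1
(α ∨ ~α) → ((β ∧ α) → (β ↔ β)) = 3/4 → 1 = 1
and checking the remaining 24 assignments likewise gives ≥ 3/4 in every case.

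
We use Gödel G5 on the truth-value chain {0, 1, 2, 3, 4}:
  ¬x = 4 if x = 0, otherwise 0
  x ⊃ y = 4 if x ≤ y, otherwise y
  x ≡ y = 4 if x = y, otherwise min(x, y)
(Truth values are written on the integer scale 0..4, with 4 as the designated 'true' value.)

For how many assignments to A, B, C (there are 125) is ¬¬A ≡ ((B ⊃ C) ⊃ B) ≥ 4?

value 4: 49 assignments (counts)
value 3: 8 assignments
value 2: 12 assignments
value 1: 16 assignments
value 0: 40 assignments
So 49 of the 125 assignments meet the threshold.

49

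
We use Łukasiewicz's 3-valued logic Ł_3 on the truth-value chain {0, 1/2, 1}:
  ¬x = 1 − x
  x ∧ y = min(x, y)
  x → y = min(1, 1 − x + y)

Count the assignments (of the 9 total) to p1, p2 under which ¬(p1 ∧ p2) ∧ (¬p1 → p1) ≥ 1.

p1 = 0, p2 = 0 ↦ 0  <
p1 = 0, p2 = 1/2 ↦ 0  <
p1 = 0, p2 = 1 ↦ 0  <
p1 = 1/2, p2 = 0 ↦ 1  ≥
p1 = 1/2, p2 = 1/2 ↦ 1/2  <
p1 = 1/2, p2 = 1 ↦ 1/2  <
p1 = 1, p2 = 0 ↦ 1  ≥
p1 = 1, p2 = 1/2 ↦ 1/2  <
p1 = 1, p2 = 1 ↦ 0  <
So 2 of the 9 assignments meet the threshold.

2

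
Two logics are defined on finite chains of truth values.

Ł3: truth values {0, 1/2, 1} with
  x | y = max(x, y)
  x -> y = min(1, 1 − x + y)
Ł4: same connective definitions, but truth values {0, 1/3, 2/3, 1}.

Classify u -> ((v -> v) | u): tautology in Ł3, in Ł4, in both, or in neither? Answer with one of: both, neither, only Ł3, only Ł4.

both

In Ł3: every assignment gives 1 — tautology.
In Ł4: every assignment gives 1 — tautology.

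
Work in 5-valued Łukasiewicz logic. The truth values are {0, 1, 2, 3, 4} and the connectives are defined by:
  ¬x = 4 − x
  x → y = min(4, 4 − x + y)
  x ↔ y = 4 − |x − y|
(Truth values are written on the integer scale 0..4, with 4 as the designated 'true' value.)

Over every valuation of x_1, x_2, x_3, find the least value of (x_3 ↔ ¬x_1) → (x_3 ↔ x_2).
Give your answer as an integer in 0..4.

0

Take x_1 = 0, x_2 = 0, x_3 = 4:
¬x_1 = ¬0 = 4
x_3 ↔ ¬x_1 = 4 ↔ 4 = 4
x_3 ↔ x_2 = 4 ↔ 0 = 0
(x_3 ↔ ¬x_1) → (x_3 ↔ x_2) = 4 → 0 = 0
No assignment yields a value below 0, so this is the minimum.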